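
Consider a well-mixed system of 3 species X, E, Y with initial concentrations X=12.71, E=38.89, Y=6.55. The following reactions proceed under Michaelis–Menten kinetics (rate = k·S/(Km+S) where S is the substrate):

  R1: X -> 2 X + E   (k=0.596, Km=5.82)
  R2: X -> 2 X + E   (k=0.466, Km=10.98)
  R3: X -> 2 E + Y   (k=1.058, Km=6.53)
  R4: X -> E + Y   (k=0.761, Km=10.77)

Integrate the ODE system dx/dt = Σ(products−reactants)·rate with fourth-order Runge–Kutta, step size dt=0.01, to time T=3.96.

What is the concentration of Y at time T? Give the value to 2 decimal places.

RK4 with dt=0.01: 396 steps to T=3.96. Trajectory (selected grid times):
t=0.00: X=12.71 E=38.89 Y=6.55
t=0.44: X=12.51 E=39.97 Y=7.04
t=0.88: X=12.31 E=41.05 Y=7.52
t=1.32: X=12.12 E=42.12 Y=8.00
t=1.76: X=11.92 E=43.18 Y=8.48
t=2.20: X=11.73 E=44.24 Y=8.96
t=2.64: X=11.54 E=45.29 Y=9.43
t=3.08: X=11.35 E=46.34 Y=9.90
t=3.52: X=11.16 E=47.37 Y=10.36
t=3.96: X=10.97 E=48.40 Y=10.83
Read off Y at T=3.96: 10.83

Y at T = 10.83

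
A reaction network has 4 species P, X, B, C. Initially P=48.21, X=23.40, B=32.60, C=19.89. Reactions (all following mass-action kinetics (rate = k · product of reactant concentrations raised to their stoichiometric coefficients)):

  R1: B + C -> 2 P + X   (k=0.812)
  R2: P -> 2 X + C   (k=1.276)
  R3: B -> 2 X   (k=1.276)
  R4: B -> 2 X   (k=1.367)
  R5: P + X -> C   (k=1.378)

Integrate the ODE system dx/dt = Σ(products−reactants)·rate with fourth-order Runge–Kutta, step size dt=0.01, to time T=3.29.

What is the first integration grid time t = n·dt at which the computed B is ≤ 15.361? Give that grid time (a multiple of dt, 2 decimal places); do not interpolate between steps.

RK4 with dt=0.01: 329 steps to T=3.29. Trajectory (selected grid times):
t=0.00: P=48.21 X=23.40 B=32.60 C=19.89
t=0.02: P=45.91 X=15.90 B=19.73 C=33.68
t=0.03: P=45.91 X=13.60 B=14.32 C=38.64
t=0.37: P=12.20 X=1.85 B=0.00 C=85.74
t=0.73: P=3.08 X=1.85 B=0.00 C=94.87
t=1.10: P=0.75 X=1.85 B=0.00 C=97.20
t=1.46: P=0.19 X=1.85 B=0.00 C=97.76
t=1.83: P=0.05 X=1.85 B=0.00 C=97.90
t=2.19: P=0.01 X=1.85 B=0.00 C=97.94
t=2.56: P=0.00 X=1.85 B=0.00 C=97.94
t=2.92: P=0.00 X=1.85 B=0.00 C=97.95
t=3.29: P=0.00 X=1.85 B=0.00 C=97.95
B(0.02)=19.727 > 15.361 but B(0.03)=14.320 ≤ 15.361, so the first grid time is t=0.03.

Threshold first reached at t = 0.03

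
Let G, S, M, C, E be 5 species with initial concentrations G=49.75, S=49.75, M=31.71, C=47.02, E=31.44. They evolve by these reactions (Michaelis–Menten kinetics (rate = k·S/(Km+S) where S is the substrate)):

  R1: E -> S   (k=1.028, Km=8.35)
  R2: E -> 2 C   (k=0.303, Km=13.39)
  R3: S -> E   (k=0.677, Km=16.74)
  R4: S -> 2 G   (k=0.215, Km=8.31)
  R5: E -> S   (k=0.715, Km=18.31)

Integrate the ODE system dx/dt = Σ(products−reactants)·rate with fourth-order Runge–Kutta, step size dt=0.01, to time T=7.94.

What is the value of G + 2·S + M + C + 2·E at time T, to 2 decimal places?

Check how each reaction changes W = G + 2·S + M + C + 2·E (weight of products minus weight of reactants):
R1: E -> S: (2·1) − (2·1) = 2 − 2 = 0
R2: E -> 2 C: (1·2) − (2·1) = 2 − 2 = 0
R3: S -> E: (2·1) − (2·1) = 2 − 2 = 0
R4: S -> 2 G: (1·2) − (2·1) = 2 − 2 = 0
R5: E -> S: (2·1) − (2·1) = 2 − 2 = 0
Every reaction leaves W unchanged, so W is conserved and no simulation is needed: W(T) = W(0) = 49.75 + 2·49.75 + 31.71 + 47.02 + 2·31.44 = 290.86

Value at T = 290.86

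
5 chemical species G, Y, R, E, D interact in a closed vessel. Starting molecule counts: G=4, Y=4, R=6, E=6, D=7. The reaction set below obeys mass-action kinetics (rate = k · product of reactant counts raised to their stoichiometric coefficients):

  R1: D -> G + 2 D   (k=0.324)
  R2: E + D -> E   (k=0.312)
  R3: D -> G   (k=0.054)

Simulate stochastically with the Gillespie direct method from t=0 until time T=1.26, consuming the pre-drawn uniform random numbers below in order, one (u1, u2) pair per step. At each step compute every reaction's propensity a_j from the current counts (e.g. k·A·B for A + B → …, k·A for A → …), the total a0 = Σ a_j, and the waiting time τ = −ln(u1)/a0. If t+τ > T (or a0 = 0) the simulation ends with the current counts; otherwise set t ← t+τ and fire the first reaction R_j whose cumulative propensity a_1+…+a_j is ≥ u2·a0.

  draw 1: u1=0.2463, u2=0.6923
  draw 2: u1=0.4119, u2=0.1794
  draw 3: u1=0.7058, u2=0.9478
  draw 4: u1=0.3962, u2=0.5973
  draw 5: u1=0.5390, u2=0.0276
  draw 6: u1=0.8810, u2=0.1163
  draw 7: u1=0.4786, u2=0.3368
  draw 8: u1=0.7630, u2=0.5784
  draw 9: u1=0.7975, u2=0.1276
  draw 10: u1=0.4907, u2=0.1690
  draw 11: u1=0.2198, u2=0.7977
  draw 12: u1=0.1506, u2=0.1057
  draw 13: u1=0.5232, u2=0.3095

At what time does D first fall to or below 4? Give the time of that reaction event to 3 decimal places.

t=0.000: G=4 Y=4 R=6 E=6 D=7
Draw 1: a1=2.268, a2=13.104, a3=0.378, a0=15.750; τ=−ln(0.2463)/15.750=0.089 → t=0.089; u2·a0=0.6923·15.750=10.904; a1=2.268 < 10.904 ≤ a1+a2=15.372 → R2 fires; G=4 Y=4 R=6 E=6 D=6
Draw 2: a1=1.944, a2=11.232, a3=0.324, a0=13.500; τ=−ln(0.4119)/13.500=0.066 → t=0.155; u2·a0=0.1794·13.500=2.422; a1=1.944 < 2.422 ≤ a1+a2=13.176 → R2 fires; G=4 Y=4 R=6 E=6 D=5
Draw 3: a1=1.620, a2=9.360, a3=0.270, a0=11.250; τ=−ln(0.7058)/11.250=0.031 → t=0.186; u2·a0=0.9478·11.250=10.663; a1=1.620 < 10.663 ≤ a1+a2=10.980 → R2 fires; G=4 Y=4 R=6 E=6 D=4
Draw 4: a1=1.296, a2=7.488, a3=0.216, a0=9.000; τ=−ln(0.3962)/9.000=0.103 → t=0.289; u2·a0=0.5973·9.000=5.376; a1=1.296 < 5.376 ≤ a1+a2=8.784 → R2 fires; G=4 Y=4 R=6 E=6 D=3
Draw 5: a1=0.972, a2=5.616, a3=0.162, a0=6.750; τ=−ln(0.5390)/6.750=0.092 → t=0.380; u2·a0=0.0276·6.750=0.186 ≤ a1=0.972 → R1 fires; G=5 Y=4 R=6 E=6 D=4
Draw 6: a1=1.296, a2=7.488, a3=0.216, a0=9.000; τ=−ln(0.8810)/9.000=0.014 → t=0.394; u2·a0=0.1163·9.000=1.047 ≤ a1=1.296 → R1 fires; G=6 Y=4 R=6 E=6 D=5
Draw 7: a1=1.620, a2=9.360, a3=0.270, a0=11.250; τ=−ln(0.4786)/11.250=0.066 → t=0.460; u2·a0=0.3368·11.250=3.789; a1=1.620 < 3.789 ≤ a1+a2=10.980 → R2 fires; G=6 Y=4 R=6 E=6 D=4
Draw 8: a1=1.296, a2=7.488, a3=0.216, a0=9.000; τ=−ln(0.7630)/9.000=0.030 → t=0.490; u2·a0=0.5784·9.000=5.206; a1=1.296 < 5.206 ≤ a1+a2=8.784 → R2 fires; G=6 Y=4 R=6 E=6 D=3
Draw 9: a1=0.972, a2=5.616, a3=0.162, a0=6.750; τ=−ln(0.7975)/6.750=0.034 → t=0.523; u2·a0=0.1276·6.750=0.861 ≤ a1=0.972 → R1 fires; G=7 Y=4 R=6 E=6 D=4
Draw 10: a1=1.296, a2=7.488, a3=0.216, a0=9.000; τ=−ln(0.4907)/9.000=0.079 → t=0.602; u2·a0=0.1690·9.000=1.521; a1=1.296 < 1.521 ≤ a1+a2=8.784 → R2 fires; G=7 Y=4 R=6 E=6 D=3
Draw 11: a1=0.972, a2=5.616, a3=0.162, a0=6.750; τ=−ln(0.2198)/6.750=0.224 → t=0.827; u2·a0=0.7977·6.750=5.384; a1=0.972 < 5.384 ≤ a1+a2=6.588 → R2 fires; G=7 Y=4 R=6 E=6 D=2
Draw 12: a1=0.648, a2=3.744, a3=0.108, a0=4.500; τ=−ln(0.1506)/4.500=0.421 → t=1.247; u2·a0=0.1057·4.500=0.476 ≤ a1=0.648 → R1 fires; G=8 Y=4 R=6 E=6 D=3
Draw 13: a1=0.972, a2=5.616, a3=0.162, a0=6.750; τ=−ln(0.5232)/6.750=0.096 → t=1.343 > T=1.26: stop.
D first becomes ≤ 4 when it reaches 4 at the event at t=0.186.

Threshold first reached at t = 0.186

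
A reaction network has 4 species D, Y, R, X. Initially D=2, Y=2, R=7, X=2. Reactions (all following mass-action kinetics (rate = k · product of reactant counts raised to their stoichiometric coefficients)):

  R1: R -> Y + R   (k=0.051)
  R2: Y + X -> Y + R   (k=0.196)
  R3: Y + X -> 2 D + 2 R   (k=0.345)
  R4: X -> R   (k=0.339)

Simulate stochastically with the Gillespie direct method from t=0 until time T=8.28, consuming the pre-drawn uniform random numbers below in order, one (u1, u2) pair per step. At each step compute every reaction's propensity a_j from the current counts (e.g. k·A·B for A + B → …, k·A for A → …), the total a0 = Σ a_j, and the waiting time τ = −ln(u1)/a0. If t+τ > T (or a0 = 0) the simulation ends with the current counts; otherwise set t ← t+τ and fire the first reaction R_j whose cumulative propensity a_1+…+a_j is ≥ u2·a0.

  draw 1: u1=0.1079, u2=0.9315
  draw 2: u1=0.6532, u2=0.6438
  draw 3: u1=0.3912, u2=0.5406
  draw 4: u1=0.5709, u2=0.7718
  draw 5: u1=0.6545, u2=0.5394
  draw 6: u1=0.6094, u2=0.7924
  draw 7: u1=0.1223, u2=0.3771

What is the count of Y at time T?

Y at T = 5

t=0.000: D=2 Y=2 R=7 X=2
Draw 1: a1=0.357, a2=0.784, a3=1.380, a4=0.678, a0=3.199; τ=−ln(0.1079)/3.199=0.696 → t=0.696; u2·a0=0.9315·3.199=2.980; a1+…+a3=2.521 < 2.980 ≤ a1+…+a4=3.199 → R4 fires; D=2 Y=2 R=8 X=1
Draw 2: a1=0.408, a2=0.392, a3=0.690, a4=0.339, a0=1.829; τ=−ln(0.6532)/1.829=0.233 → t=0.929; u2·a0=0.6438·1.829=1.178; a1+a2=0.800 < 1.178 ≤ a1+…+a3=1.490 → R3 fires; D=4 Y=1 R=10 X=0
Draw 3: a1=0.510, a2=0.000, a3=0.000, a4=0.000, a0=0.510; τ=−ln(0.3912)/0.510=1.840 → t=2.769; u2·a0=0.5406·0.510=0.276 ≤ a1=0.510 → R1 fires; D=4 Y=2 R=10 X=0
Draw 4: a1=0.510, a2=0.000, a3=0.000, a4=0.000, a0=0.510; τ=−ln(0.5709)/0.510=1.099 → t=3.868; u2·a0=0.7718·0.510=0.394 ≤ a1=0.510 → R1 fires; D=4 Y=3 R=10 X=0
Draw 5: a1=0.510, a2=0.000, a3=0.000, a4=0.000, a0=0.510; τ=−ln(0.6545)/0.510=0.831 → t=4.699; u2·a0=0.5394·0.510=0.275 ≤ a1=0.510 → R1 fires; D=4 Y=4 R=10 X=0
Draw 6: a1=0.510, a2=0.000, a3=0.000, a4=0.000, a0=0.510; τ=−ln(0.6094)/0.510=0.971 → t=5.671; u2·a0=0.7924·0.510=0.404 ≤ a1=0.510 → R1 fires; D=4 Y=5 R=10 X=0
Draw 7: a1=0.510, a2=0.000, a3=0.000, a4=0.000, a0=0.510; τ=−ln(0.1223)/0.510=4.120 → t=9.791 > T=8.28: stop.
Read off Y at T=8.28: 5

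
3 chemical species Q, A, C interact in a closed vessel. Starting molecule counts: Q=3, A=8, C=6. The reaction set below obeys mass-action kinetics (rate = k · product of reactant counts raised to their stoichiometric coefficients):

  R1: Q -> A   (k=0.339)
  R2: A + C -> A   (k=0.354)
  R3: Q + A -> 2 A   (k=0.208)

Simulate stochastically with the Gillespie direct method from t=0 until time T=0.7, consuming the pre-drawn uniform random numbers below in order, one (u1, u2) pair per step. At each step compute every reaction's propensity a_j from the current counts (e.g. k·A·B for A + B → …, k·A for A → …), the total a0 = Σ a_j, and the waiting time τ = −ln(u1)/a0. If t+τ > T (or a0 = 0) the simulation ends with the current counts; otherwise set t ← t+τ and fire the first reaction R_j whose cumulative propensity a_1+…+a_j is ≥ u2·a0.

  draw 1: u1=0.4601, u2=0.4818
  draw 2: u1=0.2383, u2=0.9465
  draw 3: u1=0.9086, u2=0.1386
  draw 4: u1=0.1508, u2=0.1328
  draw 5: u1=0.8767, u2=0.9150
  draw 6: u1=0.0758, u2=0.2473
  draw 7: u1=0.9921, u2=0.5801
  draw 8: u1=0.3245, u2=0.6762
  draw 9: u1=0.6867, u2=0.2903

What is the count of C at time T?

t=0.000: Q=3 A=8 C=6
Draw 1: a1=1.017, a2=16.992, a3=4.992, a0=23.001; τ=−ln(0.4601)/23.001=0.034 → t=0.034; u2·a0=0.4818·23.001=11.082; a1=1.017 < 11.082 ≤ a1+a2=18.009 → R2 fires; Q=3 A=8 C=5
Draw 2: a1=1.017, a2=14.160, a3=4.992, a0=20.169; τ=−ln(0.2383)/20.169=0.071 → t=0.105; u2·a0=0.9465·20.169=19.090; a1+a2=15.177 < 19.090 ≤ a1+…+a3=20.169 → R3 fires; Q=2 A=9 C=5
Draw 3: a1=0.678, a2=15.930, a3=3.744, a0=20.352; τ=−ln(0.9086)/20.352=0.005 → t=0.110; u2·a0=0.1386·20.352=2.821; a1=0.678 < 2.821 ≤ a1+a2=16.608 → R2 fires; Q=2 A=9 C=4
Draw 4: a1=0.678, a2=12.744, a3=3.744, a0=17.166; τ=−ln(0.1508)/17.166=0.110 → t=0.220; u2·a0=0.1328·17.166=2.280; a1=0.678 < 2.280 ≤ a1+a2=13.422 → R2 fires; Q=2 A=9 C=3
Draw 5: a1=0.678, a2=9.558, a3=3.744, a0=13.980; τ=−ln(0.8767)/13.980=0.009 → t=0.229; u2·a0=0.9150·13.980=12.792; a1+a2=10.236 < 12.792 ≤ a1+…+a3=13.980 → R3 fires; Q=1 A=10 C=3
Draw 6: a1=0.339, a2=10.620, a3=2.080, a0=13.039; τ=−ln(0.0758)/13.039=0.198 → t=0.427; u2·a0=0.2473·13.039=3.225; a1=0.339 < 3.225 ≤ a1+a2=10.959 → R2 fires; Q=1 A=10 C=2
Draw 7: a1=0.339, a2=7.080, a3=2.080, a0=9.499; τ=−ln(0.9921)/9.499=0.001 → t=0.428; u2·a0=0.5801·9.499=5.510; a1=0.339 < 5.510 ≤ a1+a2=7.419 → R2 fires; Q=1 A=10 C=1
Draw 8: a1=0.339, a2=3.540, a3=2.080, a0=5.959; τ=−ln(0.3245)/5.959=0.189 → t=0.617; u2·a0=0.6762·5.959=4.029; a1+a2=3.879 < 4.029 ≤ a1+…+a3=5.959 → R3 fires; Q=0 A=11 C=1
Draw 9: a1=0.000, a2=3.894, a3=0.000, a0=3.894; τ=−ln(0.6867)/3.894=0.097 → t=0.713 > T=0.7: stop.
Read off C at T=0.7: 1

C at T = 1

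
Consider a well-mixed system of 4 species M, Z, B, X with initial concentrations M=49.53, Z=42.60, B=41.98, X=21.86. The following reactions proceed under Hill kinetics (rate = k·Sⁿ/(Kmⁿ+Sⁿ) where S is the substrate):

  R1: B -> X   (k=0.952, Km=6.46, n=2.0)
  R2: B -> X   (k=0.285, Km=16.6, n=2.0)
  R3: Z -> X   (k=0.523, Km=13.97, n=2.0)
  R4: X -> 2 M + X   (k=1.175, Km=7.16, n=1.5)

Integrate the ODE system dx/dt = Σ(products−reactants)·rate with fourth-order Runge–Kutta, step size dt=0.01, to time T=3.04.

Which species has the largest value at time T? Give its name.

Dominant species at T: M

RK4 with dt=0.01: 304 steps to T=3.04. Trajectory (selected grid times):
t=0.00: M=49.53 Z=42.60 B=41.98 X=21.86
t=0.34: M=50.20 Z=42.44 B=41.58 X=22.42
t=0.68: M=50.88 Z=42.28 B=41.18 X=22.98
t=1.01: M=51.55 Z=42.12 B=40.79 X=23.52
t=1.35: M=52.23 Z=41.96 B=40.39 X=24.08
t=1.69: M=52.92 Z=41.80 B=40.00 X=24.64
t=2.03: M=53.61 Z=41.64 B=39.60 X=25.20
t=2.36: M=54.29 Z=41.49 B=39.21 X=25.74
t=2.70: M=54.99 Z=41.33 B=38.82 X=26.30
t=3.04: M=55.69 Z=41.17 B=38.42 X=26.85
At T=3.04: M=55.69 Z=41.17 B=38.42 X=26.85; the largest is M.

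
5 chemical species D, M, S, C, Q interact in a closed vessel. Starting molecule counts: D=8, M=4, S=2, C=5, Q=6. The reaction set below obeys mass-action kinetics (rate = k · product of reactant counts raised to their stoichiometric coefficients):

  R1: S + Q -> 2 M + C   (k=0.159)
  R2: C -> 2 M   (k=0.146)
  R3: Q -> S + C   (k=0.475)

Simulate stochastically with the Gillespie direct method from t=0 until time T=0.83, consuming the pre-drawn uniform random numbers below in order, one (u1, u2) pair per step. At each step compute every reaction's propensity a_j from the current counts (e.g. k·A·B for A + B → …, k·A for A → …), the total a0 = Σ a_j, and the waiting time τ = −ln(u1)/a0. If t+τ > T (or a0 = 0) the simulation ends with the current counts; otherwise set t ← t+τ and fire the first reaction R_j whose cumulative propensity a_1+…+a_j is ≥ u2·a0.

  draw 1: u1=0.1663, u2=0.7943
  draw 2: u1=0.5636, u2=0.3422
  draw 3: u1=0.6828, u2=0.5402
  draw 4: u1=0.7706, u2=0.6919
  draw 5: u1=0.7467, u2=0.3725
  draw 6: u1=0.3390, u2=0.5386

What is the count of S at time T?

S at T = 3

t=0.000: D=8 M=4 S=2 C=5 Q=6
Draw 1: a1=1.908, a2=0.730, a3=2.850, a0=5.488; τ=−ln(0.1663)/5.488=0.327 → t=0.327; u2·a0=0.7943·5.488=4.359; a1+a2=2.638 < 4.359 ≤ a1+…+a3=5.488 → R3 fires; D=8 M=4 S=3 C=6 Q=5
Draw 2: a1=2.385, a2=0.876, a3=2.375, a0=5.636; τ=−ln(0.5636)/5.636=0.102 → t=0.429; u2·a0=0.3422·5.636=1.929 ≤ a1=2.385 → R1 fires; D=8 M=6 S=2 C=7 Q=4
Draw 3: a1=1.272, a2=1.022, a3=1.900, a0=4.194; τ=−ln(0.6828)/4.194=0.091 → t=0.520; u2·a0=0.5402·4.194=2.266; a1=1.272 < 2.266 ≤ a1+a2=2.294 → R2 fires; D=8 M=8 S=2 C=6 Q=4
Draw 4: a1=1.272, a2=0.876, a3=1.900, a0=4.048; τ=−ln(0.7706)/4.048=0.064 → t=0.584; u2·a0=0.6919·4.048=2.801; a1+a2=2.148 < 2.801 ≤ a1+…+a3=4.048 → R3 fires; D=8 M=8 S=3 C=7 Q=3
Draw 5: a1=1.431, a2=1.022, a3=1.425, a0=3.878; τ=−ln(0.7467)/3.878=0.075 → t=0.659; u2·a0=0.3725·3.878=1.445; a1=1.431 < 1.445 ≤ a1+a2=2.453 → R2 fires; D=8 M=10 S=3 C=6 Q=3
Draw 6: a1=1.431, a2=0.876, a3=1.425, a0=3.732; τ=−ln(0.3390)/3.732=0.290 → t=0.949 > T=0.83: stop.
Read off S at T=0.83: 3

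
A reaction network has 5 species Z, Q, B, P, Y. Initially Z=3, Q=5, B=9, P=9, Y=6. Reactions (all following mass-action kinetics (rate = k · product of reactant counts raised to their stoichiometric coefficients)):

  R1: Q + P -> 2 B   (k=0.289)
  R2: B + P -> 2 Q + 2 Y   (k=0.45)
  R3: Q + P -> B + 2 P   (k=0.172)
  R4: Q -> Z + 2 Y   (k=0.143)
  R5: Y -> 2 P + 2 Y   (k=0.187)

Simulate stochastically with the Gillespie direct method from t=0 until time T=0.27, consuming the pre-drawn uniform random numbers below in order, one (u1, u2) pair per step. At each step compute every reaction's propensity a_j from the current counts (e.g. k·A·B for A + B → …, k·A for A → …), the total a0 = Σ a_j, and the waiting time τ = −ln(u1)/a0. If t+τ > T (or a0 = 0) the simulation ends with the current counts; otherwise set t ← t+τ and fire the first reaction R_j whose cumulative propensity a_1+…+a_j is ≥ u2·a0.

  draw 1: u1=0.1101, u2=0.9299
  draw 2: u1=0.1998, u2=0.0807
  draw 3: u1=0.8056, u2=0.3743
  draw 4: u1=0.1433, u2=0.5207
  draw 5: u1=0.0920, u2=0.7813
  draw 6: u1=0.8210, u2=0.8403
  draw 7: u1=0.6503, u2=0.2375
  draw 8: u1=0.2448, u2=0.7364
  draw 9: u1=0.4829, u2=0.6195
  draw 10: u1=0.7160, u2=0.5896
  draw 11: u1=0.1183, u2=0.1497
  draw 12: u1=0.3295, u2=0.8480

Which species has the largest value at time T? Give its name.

Dominant species at T: Y

t=0.000: Z=3 Q=5 B=9 P=9 Y=6
Draw 1: a1=13.005, a2=36.450, a3=7.740, a4=0.715, a5=1.122, a0=59.032; τ=−ln(0.1101)/59.032=0.037 → t=0.037; u2·a0=0.9299·59.032=54.894; a1+a2=49.455 < 54.894 ≤ a1+…+a3=57.195 → R3 fires; Z=3 Q=4 B=10 P=10 Y=6
Draw 2: a1=11.560, a2=45.000, a3=6.880, a4=0.572, a5=1.122, a0=65.134; τ=−ln(0.1998)/65.134=0.025 → t=0.062; u2·a0=0.0807·65.134=5.256 ≤ a1=11.560 → R1 fires; Z=3 Q=3 B=12 P=9 Y=6
Draw 3: a1=7.803, a2=48.600, a3=4.644, a4=0.429, a5=1.122, a0=62.598; τ=−ln(0.8056)/62.598=0.003 → t=0.066; u2·a0=0.3743·62.598=23.430; a1=7.803 < 23.430 ≤ a1+a2=56.403 → R2 fires; Z=3 Q=5 B=11 P=8 Y=8
Draw 4: a1=11.560, a2=39.600, a3=6.880, a4=0.715, a5=1.496, a0=60.251; τ=−ln(0.1433)/60.251=0.032 → t=0.098; u2·a0=0.5207·60.251=31.373; a1=11.560 < 31.373 ≤ a1+a2=51.160 → R2 fires; Z=3 Q=7 B=10 P=7 Y=10
Draw 5: a1=14.161, a2=31.500, a3=8.428, a4=1.001, a5=1.870, a0=56.960; τ=−ln(0.0920)/56.960=0.042 → t=0.140; u2·a0=0.7813·56.960=44.503; a1=14.161 < 44.503 ≤ a1+a2=45.661 → R2 fires; Z=3 Q=9 B=9 P=6 Y=12
Draw 6: a1=15.606, a2=24.300, a3=9.288, a4=1.287, a5=2.244, a0=52.725; τ=−ln(0.8210)/52.725=0.004 → t=0.143; u2·a0=0.8403·52.725=44.305; a1+a2=39.906 < 44.305 ≤ a1+…+a3=49.194 → R3 fires; Z=3 Q=8 B=10 P=7 Y=12
Draw 7: a1=16.184, a2=31.500, a3=9.632, a4=1.144, a5=2.244, a0=60.704; τ=−ln(0.6503)/60.704=0.007 → t=0.151; u2·a0=0.2375·60.704=14.417 ≤ a1=16.184 → R1 fires; Z=3 Q=7 B=12 P=6 Y=12
Draw 8: a1=12.138, a2=32.400, a3=7.224, a4=1.001, a5=2.244, a0=55.007; τ=−ln(0.2448)/55.007=0.026 → t=0.176; u2·a0=0.7364·55.007=40.507; a1=12.138 < 40.507 ≤ a1+a2=44.538 → R2 fires; Z=3 Q=9 B=11 P=5 Y=14
Draw 9: a1=13.005, a2=24.750, a3=7.740, a4=1.287, a5=2.618, a0=49.400; τ=−ln(0.4829)/49.400=0.015 → t=0.191; u2·a0=0.6195·49.400=30.603; a1=13.005 < 30.603 ≤ a1+a2=37.755 → R2 fires; Z=3 Q=11 B=10 P=4 Y=16
Draw 10: a1=12.716, a2=18.000, a3=7.568, a4=1.573, a5=2.992, a0=42.849; τ=−ln(0.7160)/42.849=0.008 → t=0.199; u2·a0=0.5896·42.849=25.264; a1=12.716 < 25.264 ≤ a1+a2=30.716 → R2 fires; Z=3 Q=13 B=9 P=3 Y=18
Draw 11: a1=11.271, a2=12.150, a3=6.708, a4=1.859, a5=3.366, a0=35.354; τ=−ln(0.1183)/35.354=0.060 → t=0.259; u2·a0=0.1497·35.354=5.292 ≤ a1=11.271 → R1 fires; Z=3 Q=12 B=11 P=2 Y=18
Draw 12: a1=6.936, a2=9.900, a3=4.128, a4=1.716, a5=3.366, a0=26.046; τ=−ln(0.3295)/26.046=0.043 → t=0.302 > T=0.27: stop.
At T=0.27: Z=3 Q=12 B=11 P=2 Y=18; the largest is Y.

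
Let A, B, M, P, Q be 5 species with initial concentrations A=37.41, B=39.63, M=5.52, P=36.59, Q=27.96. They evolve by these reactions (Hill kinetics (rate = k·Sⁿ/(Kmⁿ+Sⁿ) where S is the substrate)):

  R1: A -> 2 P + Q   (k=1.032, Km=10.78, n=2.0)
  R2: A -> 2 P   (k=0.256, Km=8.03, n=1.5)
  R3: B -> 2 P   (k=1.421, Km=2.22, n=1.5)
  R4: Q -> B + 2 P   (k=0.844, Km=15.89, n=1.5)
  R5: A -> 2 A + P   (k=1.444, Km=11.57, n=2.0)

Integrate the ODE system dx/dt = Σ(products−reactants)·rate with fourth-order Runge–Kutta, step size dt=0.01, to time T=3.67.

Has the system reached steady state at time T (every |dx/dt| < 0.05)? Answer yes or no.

Steady state at T: no

RK4 with dt=0.01: 367 steps to T=3.67. Trajectory (selected grid times):
t=0.00: A=37.41 B=39.63 M=5.52 P=36.59 Q=27.96
t=0.41: A=37.46 B=39.30 M=5.52 P=39.74 Q=28.11
t=0.82: A=37.52 B=38.97 M=5.52 P=42.89 Q=28.26
t=1.22: A=37.57 B=38.64 M=5.52 P=45.96 Q=28.40
t=1.63: A=37.63 B=38.31 M=5.52 P=49.11 Q=28.55
t=2.04: A=37.68 B=37.98 M=5.52 P=52.26 Q=28.69
t=2.45: A=37.73 B=37.65 M=5.52 P=55.42 Q=28.84
t=2.85: A=37.79 B=37.33 M=5.52 P=58.50 Q=28.98
t=3.26: A=37.84 B=37.01 M=5.52 P=61.65 Q=29.13
t=3.67: A=37.90 B=36.68 M=5.52 P=64.81 Q=29.27
Rates at T: R1=0.9547, R2=0.2332, R3=1.4002, R4=0.6029, R5=1.3209
dx/dt at T (Σ net stoichiometry × rate): A=+0.1329, B=-0.7973, M=+0.0000, P=+7.7029, Q=+0.3519
Largest |dx/dt| is |+7.7029| (P) ≥ 0.05 → not steady.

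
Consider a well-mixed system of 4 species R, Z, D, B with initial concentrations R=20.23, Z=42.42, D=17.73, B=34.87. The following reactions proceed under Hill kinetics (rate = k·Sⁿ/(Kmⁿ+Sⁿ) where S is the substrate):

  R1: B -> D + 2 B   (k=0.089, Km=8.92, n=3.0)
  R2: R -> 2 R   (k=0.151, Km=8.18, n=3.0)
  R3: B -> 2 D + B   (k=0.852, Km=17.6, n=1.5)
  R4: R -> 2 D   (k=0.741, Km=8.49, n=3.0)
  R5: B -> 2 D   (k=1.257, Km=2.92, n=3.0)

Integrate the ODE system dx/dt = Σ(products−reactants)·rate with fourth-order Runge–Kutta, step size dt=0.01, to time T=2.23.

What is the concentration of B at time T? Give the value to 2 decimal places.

RK4 with dt=0.01: 223 steps to T=2.23. Trajectory (selected grid times):
t=0.00: R=20.23 Z=42.42 D=17.73 B=34.87
t=0.25: R=20.09 Z=42.42 D=19.04 B=34.58
t=0.50: R=19.96 Z=42.42 D=20.34 B=34.29
t=0.74: R=19.83 Z=42.42 D=21.60 B=34.01
t=0.99: R=19.69 Z=42.42 D=22.90 B=33.71
t=1.24: R=19.55 Z=42.42 D=24.20 B=33.42
t=1.49: R=19.42 Z=42.42 D=25.50 B=33.13
t=1.73: R=19.29 Z=42.42 D=26.75 B=32.85
t=1.98: R=19.15 Z=42.42 D=28.04 B=32.56
t=2.23: R=19.02 Z=42.42 D=29.34 B=32.26
Read off B at T=2.23: 32.26

B at T = 32.26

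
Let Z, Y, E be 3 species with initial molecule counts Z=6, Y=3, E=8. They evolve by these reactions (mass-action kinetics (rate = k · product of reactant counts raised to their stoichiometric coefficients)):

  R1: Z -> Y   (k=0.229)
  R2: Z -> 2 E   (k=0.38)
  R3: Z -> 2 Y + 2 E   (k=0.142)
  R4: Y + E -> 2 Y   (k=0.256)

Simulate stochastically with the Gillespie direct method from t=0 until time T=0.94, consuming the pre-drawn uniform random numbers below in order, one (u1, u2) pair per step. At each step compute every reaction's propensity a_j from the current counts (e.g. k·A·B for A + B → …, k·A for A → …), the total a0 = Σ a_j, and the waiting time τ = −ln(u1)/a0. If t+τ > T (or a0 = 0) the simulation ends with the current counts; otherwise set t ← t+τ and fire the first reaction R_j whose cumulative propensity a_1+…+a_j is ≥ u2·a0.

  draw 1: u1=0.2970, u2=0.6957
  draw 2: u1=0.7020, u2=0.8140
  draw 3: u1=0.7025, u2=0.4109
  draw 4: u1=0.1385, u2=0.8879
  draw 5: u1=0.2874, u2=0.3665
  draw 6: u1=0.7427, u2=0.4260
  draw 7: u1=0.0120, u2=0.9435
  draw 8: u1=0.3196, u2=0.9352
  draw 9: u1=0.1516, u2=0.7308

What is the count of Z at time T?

Z at T = 5

t=0.000: Z=6 Y=3 E=8
Draw 1: a1=1.374, a2=2.280, a3=0.852, a4=6.144, a0=10.650; τ=−ln(0.2970)/10.650=0.114 → t=0.114; u2·a0=0.6957·10.650=7.409; a1+…+a3=4.506 < 7.409 ≤ a1+…+a4=10.650 → R4 fires; Z=6 Y=4 E=7
Draw 2: a1=1.374, a2=2.280, a3=0.852, a4=7.168, a0=11.674; τ=−ln(0.7020)/11.674=0.030 → t=0.144; u2·a0=0.8140·11.674=9.503; a1+…+a3=4.506 < 9.503 ≤ a1+…+a4=11.674 → R4 fires; Z=6 Y=5 E=6
Draw 3: a1=1.374, a2=2.280, a3=0.852, a4=7.680, a0=12.186; τ=−ln(0.7025)/12.186=0.029 → t=0.173; u2·a0=0.4109·12.186=5.007; a1+…+a3=4.506 < 5.007 ≤ a1+…+a4=12.186 → R4 fires; Z=6 Y=6 E=5
Draw 4: a1=1.374, a2=2.280, a3=0.852, a4=7.680, a0=12.186; τ=−ln(0.1385)/12.186=0.162 → t=0.336; u2·a0=0.8879·12.186=10.820; a1+…+a3=4.506 < 10.820 ≤ a1+…+a4=12.186 → R4 fires; Z=6 Y=7 E=4
Draw 5: a1=1.374, a2=2.280, a3=0.852, a4=7.168, a0=11.674; τ=−ln(0.2874)/11.674=0.107 → t=0.442; u2·a0=0.3665·11.674=4.279; a1+a2=3.654 < 4.279 ≤ a1+…+a3=4.506 → R3 fires; Z=5 Y=9 E=6
Draw 6: a1=1.145, a2=1.900, a3=0.710, a4=13.824, a0=17.579; τ=−ln(0.7427)/17.579=0.017 → t=0.459; u2·a0=0.4260·17.579=7.489; a1+…+a3=3.755 < 7.489 ≤ a1+…+a4=17.579 → R4 fires; Z=5 Y=10 E=5
Draw 7: a1=1.145, a2=1.900, a3=0.710, a4=12.800, a0=16.555; τ=−ln(0.0120)/16.555=0.267 → t=0.726; u2·a0=0.9435·16.555=15.620; a1+…+a3=3.755 < 15.620 ≤ a1+…+a4=16.555 → R4 fires; Z=5 Y=11 E=4
Draw 8: a1=1.145, a2=1.900, a3=0.710, a4=11.264, a0=15.019; τ=−ln(0.3196)/15.019=0.076 → t=0.802; u2·a0=0.9352·15.019=14.046; a1+…+a3=3.755 < 14.046 ≤ a1+…+a4=15.019 → R4 fires; Z=5 Y=12 E=3
Draw 9: a1=1.145, a2=1.900, a3=0.710, a4=9.216, a0=12.971; τ=−ln(0.1516)/12.971=0.145 → t=0.948 > T=0.94: stop.
Read off Z at T=0.94: 5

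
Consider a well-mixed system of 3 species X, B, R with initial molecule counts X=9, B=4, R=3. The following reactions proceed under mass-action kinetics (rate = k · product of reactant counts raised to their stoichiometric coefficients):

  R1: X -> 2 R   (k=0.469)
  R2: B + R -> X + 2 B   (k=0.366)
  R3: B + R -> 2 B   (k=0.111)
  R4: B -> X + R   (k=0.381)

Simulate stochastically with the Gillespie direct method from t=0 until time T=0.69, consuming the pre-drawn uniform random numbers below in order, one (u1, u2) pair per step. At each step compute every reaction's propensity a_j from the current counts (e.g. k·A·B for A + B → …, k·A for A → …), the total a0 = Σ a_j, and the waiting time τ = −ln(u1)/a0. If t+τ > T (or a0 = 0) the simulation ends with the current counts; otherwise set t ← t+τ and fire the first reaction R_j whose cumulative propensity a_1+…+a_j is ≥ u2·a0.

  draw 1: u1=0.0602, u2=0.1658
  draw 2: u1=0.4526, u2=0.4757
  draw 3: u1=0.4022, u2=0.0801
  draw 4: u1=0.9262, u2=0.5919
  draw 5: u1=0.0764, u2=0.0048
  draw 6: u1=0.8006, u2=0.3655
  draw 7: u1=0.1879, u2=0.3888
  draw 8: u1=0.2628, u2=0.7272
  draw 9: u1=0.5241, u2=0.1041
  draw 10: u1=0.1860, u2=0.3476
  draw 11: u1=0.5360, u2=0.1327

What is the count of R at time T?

R at T = 5

t=0.000: X=9 B=4 R=3
Draw 1: a1=4.221, a2=4.392, a3=1.332, a4=1.524, a0=11.469; τ=−ln(0.0602)/11.469=0.245 → t=0.245; u2·a0=0.1658·11.469=1.902 ≤ a1=4.221 → R1 fires; X=8 B=4 R=5
Draw 2: a1=3.752, a2=7.320, a3=2.220, a4=1.524, a0=14.816; τ=−ln(0.4526)/14.816=0.054 → t=0.299; u2·a0=0.4757·14.816=7.048; a1=3.752 < 7.048 ≤ a1+a2=11.072 → R2 fires; X=9 B=5 R=4
Draw 3: a1=4.221, a2=7.320, a3=2.220, a4=1.905, a0=15.666; τ=−ln(0.4022)/15.666=0.058 → t=0.357; u2·a0=0.0801·15.666=1.255 ≤ a1=4.221 → R1 fires; X=8 B=5 R=6
Draw 4: a1=3.752, a2=10.980, a3=3.330, a4=1.905, a0=19.967; τ=−ln(0.9262)/19.967=0.004 → t=0.361; u2·a0=0.5919·19.967=11.818; a1=3.752 < 11.818 ≤ a1+a2=14.732 → R2 fires; X=9 B=6 R=5
Draw 5: a1=4.221, a2=10.980, a3=3.330, a4=2.286, a0=20.817; τ=−ln(0.0764)/20.817=0.124 → t=0.484; u2·a0=0.0048·20.817=0.100 ≤ a1=4.221 → R1 fires; X=8 B=6 R=7
Draw 6: a1=3.752, a2=15.372, a3=4.662, a4=2.286, a0=26.072; τ=−ln(0.8006)/26.072=0.009 → t=0.493; u2·a0=0.3655·26.072=9.529; a1=3.752 < 9.529 ≤ a1+a2=19.124 → R2 fires; X=9 B=7 R=6
Draw 7: a1=4.221, a2=15.372, a3=4.662, a4=2.667, a0=26.922; τ=−ln(0.1879)/26.922=0.062 → t=0.555; u2·a0=0.3888·26.922=10.467; a1=4.221 < 10.467 ≤ a1+a2=19.593 → R2 fires; X=10 B=8 R=5
Draw 8: a1=4.690, a2=14.640, a3=4.440, a4=3.048, a0=26.818; τ=−ln(0.2628)/26.818=0.050 → t=0.605; u2·a0=0.7272·26.818=19.502; a1+a2=19.330 < 19.502 ≤ a1+…+a3=23.770 → R3 fires; X=10 B=9 R=4
Draw 9: a1=4.690, a2=13.176, a3=3.996, a4=3.429, a0=25.291; τ=−ln(0.5241)/25.291=0.026 → t=0.630; u2·a0=0.1041·25.291=2.633 ≤ a1=4.690 → R1 fires; X=9 B=9 R=6
Draw 10: a1=4.221, a2=19.764, a3=5.994, a4=3.429, a0=33.408; τ=−ln(0.1860)/33.408=0.050 → t=0.680; u2·a0=0.3476·33.408=11.613; a1=4.221 < 11.613 ≤ a1+a2=23.985 → R2 fires; X=10 B=10 R=5
Draw 11: a1=4.690, a2=18.300, a3=5.550, a4=3.810, a0=32.350; τ=−ln(0.5360)/32.350=0.019 → t=0.700 > T=0.69: stop.
Read off R at T=0.69: 5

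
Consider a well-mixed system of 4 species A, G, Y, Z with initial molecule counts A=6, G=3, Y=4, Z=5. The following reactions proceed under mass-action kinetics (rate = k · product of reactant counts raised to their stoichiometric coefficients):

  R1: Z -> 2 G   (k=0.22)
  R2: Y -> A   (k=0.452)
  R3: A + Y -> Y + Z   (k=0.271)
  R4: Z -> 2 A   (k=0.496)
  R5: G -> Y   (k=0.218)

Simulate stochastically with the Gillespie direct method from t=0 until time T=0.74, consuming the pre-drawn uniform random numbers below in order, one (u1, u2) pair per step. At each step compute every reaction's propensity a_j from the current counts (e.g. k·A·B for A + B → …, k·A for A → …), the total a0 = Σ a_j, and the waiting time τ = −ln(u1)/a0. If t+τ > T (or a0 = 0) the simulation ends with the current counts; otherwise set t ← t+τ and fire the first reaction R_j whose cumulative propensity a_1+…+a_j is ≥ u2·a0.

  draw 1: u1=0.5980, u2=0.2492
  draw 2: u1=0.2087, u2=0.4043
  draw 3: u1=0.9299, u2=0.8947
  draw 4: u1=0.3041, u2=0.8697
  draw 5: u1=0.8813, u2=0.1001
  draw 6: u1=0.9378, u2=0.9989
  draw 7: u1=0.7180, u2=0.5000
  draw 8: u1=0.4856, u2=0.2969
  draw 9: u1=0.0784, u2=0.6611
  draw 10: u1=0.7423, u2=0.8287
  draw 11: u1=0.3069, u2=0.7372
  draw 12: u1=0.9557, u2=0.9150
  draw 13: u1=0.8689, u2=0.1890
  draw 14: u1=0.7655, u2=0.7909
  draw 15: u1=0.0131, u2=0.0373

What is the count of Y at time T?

t=0.000: A=6 G=3 Y=4 Z=5
Draw 1: a1=1.100, a2=1.808, a3=6.504, a4=2.480, a5=0.654, a0=12.546; τ=−ln(0.5980)/12.546=0.041 → t=0.041; u2·a0=0.2492·12.546=3.126; a1+a2=2.908 < 3.126 ≤ a1+…+a3=9.412 → R3 fires; A=5 G=3 Y=4 Z=6
Draw 2: a1=1.320, a2=1.808, a3=5.420, a4=2.976, a5=0.654, a0=12.178; τ=−ln(0.2087)/12.178=0.129 → t=0.170; u2·a0=0.4043·12.178=4.924; a1+a2=3.128 < 4.924 ≤ a1+…+a3=8.548 → R3 fires; A=4 G=3 Y=4 Z=7
Draw 3: a1=1.540, a2=1.808, a3=4.336, a4=3.472, a5=0.654, a0=11.810; τ=−ln(0.9299)/11.810=0.006 → t=0.176; u2·a0=0.8947·11.810=10.566; a1+…+a3=7.684 < 10.566 ≤ a1+…+a4=11.156 → R4 fires; A=6 G=3 Y=4 Z=6
Draw 4: a1=1.320, a2=1.808, a3=6.504, a4=2.976, a5=0.654, a0=13.262; τ=−ln(0.3041)/13.262=0.090 → t=0.266; u2·a0=0.8697·13.262=11.534; a1+…+a3=9.632 < 11.534 ≤ a1+…+a4=12.608 → R4 fires; A=8 G=3 Y=4 Z=5
Draw 5: a1=1.100, a2=1.808, a3=8.672, a4=2.480, a5=0.654, a0=14.714; τ=−ln(0.8813)/14.714=0.009 → t=0.274; u2·a0=0.1001·14.714=1.473; a1=1.100 < 1.473 ≤ a1+a2=2.908 → R2 fires; A=9 G=3 Y=3 Z=5
Draw 6: a1=1.100, a2=1.356, a3=7.317, a4=2.480, a5=0.654, a0=12.907; τ=−ln(0.9378)/12.907=0.005 → t=0.279; u2·a0=0.9989·12.907=12.893; a1+…+a4=12.253 < 12.893 ≤ a1+…+a5=12.907 → R5 fires; A=9 G=2 Y=4 Z=5
Draw 7: a1=1.100, a2=1.808, a3=9.756, a4=2.480, a5=0.436, a0=15.580; τ=−ln(0.7180)/15.580=0.021 → t=0.300; u2·a0=0.5000·15.580=7.790; a1+a2=2.908 < 7.790 ≤ a1+…+a3=12.664 → R3 fires; A=8 G=2 Y=4 Z=6
Draw 8: a1=1.320, a2=1.808, a3=8.672, a4=2.976, a5=0.436, a0=15.212; τ=−ln(0.4856)/15.212=0.047 → t=0.348; u2·a0=0.2969·15.212=4.516; a1+a2=3.128 < 4.516 ≤ a1+…+a3=11.800 → R3 fires; A=7 G=2 Y=4 Z=7
Draw 9: a1=1.540, a2=1.808, a3=7.588, a4=3.472, a5=0.436, a0=14.844; τ=−ln(0.0784)/14.844=0.172 → t=0.519; u2·a0=0.6611·14.844=9.813; a1+a2=3.348 < 9.813 ≤ a1+…+a3=10.936 → R3 fires; A=6 G=2 Y=4 Z=8
Draw 10: a1=1.760, a2=1.808, a3=6.504, a4=3.968, a5=0.436, a0=14.476; τ=−ln(0.7423)/14.476=0.021 → t=0.540; u2·a0=0.8287·14.476=11.996; a1+…+a3=10.072 < 11.996 ≤ a1+…+a4=14.040 → R4 fires; A=8 G=2 Y=4 Z=7
Draw 11: a1=1.540, a2=1.808, a3=8.672, a4=3.472, a5=0.436, a0=15.928; τ=−ln(0.3069)/15.928=0.074 → t=0.614; u2·a0=0.7372·15.928=11.742; a1+a2=3.348 < 11.742 ≤ a1+…+a3=12.020 → R3 fires; A=7 G=2 Y=4 Z=8
Draw 12: a1=1.760, a2=1.808, a3=7.588, a4=3.968, a5=0.436, a0=15.560; τ=−ln(0.9557)/15.560=0.003 → t=0.617; u2·a0=0.9150·15.560=14.237; a1+…+a3=11.156 < 14.237 ≤ a1+…+a4=15.124 → R4 fires; A=9 G=2 Y=4 Z=7
Draw 13: a1=1.540, a2=1.808, a3=9.756, a4=3.472, a5=0.436, a0=17.012; τ=−ln(0.8689)/17.012=0.008 → t=0.625; u2·a0=0.1890·17.012=3.215; a1=1.540 < 3.215 ≤ a1+a2=3.348 → R2 fires; A=10 G=2 Y=3 Z=7
Draw 14: a1=1.540, a2=1.356, a3=8.130, a4=3.472, a5=0.436, a0=14.934; τ=−ln(0.7655)/14.934=0.018 → t=0.643; u2·a0=0.7909·14.934=11.811; a1+…+a3=11.026 < 11.811 ≤ a1+…+a4=14.498 → R4 fires; A=12 G=2 Y=3 Z=6
Draw 15: a1=1.320, a2=1.356, a3=9.756, a4=2.976, a5=0.436, a0=15.844; τ=−ln(0.0131)/15.844=0.274 → t=0.917 > T=0.74: stop.
Read off Y at T=0.74: 3

Y at T = 3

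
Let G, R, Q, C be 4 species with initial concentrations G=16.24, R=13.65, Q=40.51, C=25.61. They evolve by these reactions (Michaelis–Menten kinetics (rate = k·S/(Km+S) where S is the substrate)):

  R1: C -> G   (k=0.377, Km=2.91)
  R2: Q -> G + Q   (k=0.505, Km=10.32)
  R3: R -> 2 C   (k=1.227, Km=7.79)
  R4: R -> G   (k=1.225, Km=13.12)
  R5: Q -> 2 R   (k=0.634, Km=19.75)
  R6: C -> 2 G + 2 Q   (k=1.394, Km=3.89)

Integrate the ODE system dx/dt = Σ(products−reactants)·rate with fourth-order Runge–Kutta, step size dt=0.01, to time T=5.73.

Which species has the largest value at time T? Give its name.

Dominant species at T: Q

RK4 with dt=0.01: 573 steps to T=5.73. Trajectory (selected grid times):
t=0.00: G=16.24 R=13.65 Q=40.51 C=25.61
t=0.64: G=18.66 R=13.30 Q=41.78 C=25.61
t=1.27: G=21.04 R=12.98 Q=43.04 C=25.61
t=1.91: G=23.46 R=12.66 Q=44.31 C=25.59
t=2.55: G=25.87 R=12.36 Q=45.57 C=25.57
t=3.18: G=28.24 R=12.07 Q=46.82 C=25.54
t=3.82: G=30.64 R=11.80 Q=48.08 C=25.50
t=4.46: G=33.04 R=11.53 Q=49.34 C=25.45
t=5.09: G=35.40 R=11.29 Q=50.58 C=25.39
t=5.73: G=37.79 R=11.05 Q=51.83 C=25.33
At T=5.73: G=37.79 R=11.05 Q=51.83 C=25.33; the largest is Q.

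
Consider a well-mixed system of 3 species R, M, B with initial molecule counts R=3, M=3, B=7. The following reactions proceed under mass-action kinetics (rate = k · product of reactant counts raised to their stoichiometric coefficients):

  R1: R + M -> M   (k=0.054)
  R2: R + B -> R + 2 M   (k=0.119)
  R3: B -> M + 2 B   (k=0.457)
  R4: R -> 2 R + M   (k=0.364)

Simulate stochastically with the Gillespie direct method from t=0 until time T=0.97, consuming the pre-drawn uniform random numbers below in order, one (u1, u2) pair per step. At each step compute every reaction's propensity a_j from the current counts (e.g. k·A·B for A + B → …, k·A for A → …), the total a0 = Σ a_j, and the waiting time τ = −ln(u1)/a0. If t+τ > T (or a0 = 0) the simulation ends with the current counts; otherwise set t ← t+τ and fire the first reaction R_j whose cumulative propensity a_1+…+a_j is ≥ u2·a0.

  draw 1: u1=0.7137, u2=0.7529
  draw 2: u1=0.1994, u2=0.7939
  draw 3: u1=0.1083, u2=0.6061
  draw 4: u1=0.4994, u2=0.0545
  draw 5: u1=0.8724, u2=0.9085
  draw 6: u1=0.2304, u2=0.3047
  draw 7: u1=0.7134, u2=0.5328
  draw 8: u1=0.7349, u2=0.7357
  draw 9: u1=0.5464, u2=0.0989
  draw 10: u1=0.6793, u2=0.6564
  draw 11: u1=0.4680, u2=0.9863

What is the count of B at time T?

B at T = 13

t=0.000: R=3 M=3 B=7
Draw 1: a1=0.486, a2=2.499, a3=3.199, a4=1.092, a0=7.276; τ=−ln(0.7137)/7.276=0.046 → t=0.046; u2·a0=0.7529·7.276=5.478; a1+a2=2.985 < 5.478 ≤ a1+…+a3=6.184 → R3 fires; R=3 M=4 B=8
Draw 2: a1=0.648, a2=2.856, a3=3.656, a4=1.092, a0=8.252; τ=−ln(0.1994)/8.252=0.195 → t=0.242; u2·a0=0.7939·8.252=6.551; a1+a2=3.504 < 6.551 ≤ a1+…+a3=7.160 → R3 fires; R=3 M=5 B=9
Draw 3: a1=0.810, a2=3.213, a3=4.113, a4=1.092, a0=9.228; τ=−ln(0.1083)/9.228=0.241 → t=0.483; u2·a0=0.6061·9.228=5.593; a1+a2=4.023 < 5.593 ≤ a1+…+a3=8.136 → R3 fires; R=3 M=6 B=10
Draw 4: a1=0.972, a2=3.570, a3=4.570, a4=1.092, a0=10.204; τ=−ln(0.4994)/10.204=0.068 → t=0.551; u2·a0=0.0545·10.204=0.556 ≤ a1=0.972 → R1 fires; R=2 M=6 B=10
Draw 5: a1=0.648, a2=2.380, a3=4.570, a4=0.728, a0=8.326; τ=−ln(0.8724)/8.326=0.016 → t=0.567; u2·a0=0.9085·8.326=7.564; a1+a2=3.028 < 7.564 ≤ a1+…+a3=7.598 → R3 fires; R=2 M=7 B=11
Draw 6: a1=0.756, a2=2.618, a3=5.027, a4=0.728, a0=9.129; τ=−ln(0.2304)/9.129=0.161 → t=0.728; u2·a0=0.3047·9.129=2.782; a1=0.756 < 2.782 ≤ a1+a2=3.374 → R2 fires; R=2 M=9 B=10
Draw 7: a1=0.972, a2=2.380, a3=4.570, a4=0.728, a0=8.650; τ=−ln(0.7134)/8.650=0.039 → t=0.767; u2·a0=0.5328·8.650=4.609; a1+a2=3.352 < 4.609 ≤ a1+…+a3=7.922 → R3 fires; R=2 M=10 B=11
Draw 8: a1=1.080, a2=2.618, a3=5.027, a4=0.728, a0=9.453; τ=−ln(0.7349)/9.453=0.033 → t=0.800; u2·a0=0.7357·9.453=6.955; a1+a2=3.698 < 6.955 ≤ a1+…+a3=8.725 → R3 fires; R=2 M=11 B=12
Draw 9: a1=1.188, a2=2.856, a3=5.484, a4=0.728, a0=10.256; τ=−ln(0.5464)/10.256=0.059 → t=0.858; u2·a0=0.0989·10.256=1.014 ≤ a1=1.188 → R1 fires; R=1 M=11 B=12
Draw 10: a1=0.594, a2=1.428, a3=5.484, a4=0.364, a0=7.870; τ=−ln(0.6793)/7.870=0.049 → t=0.908; u2·a0=0.6564·7.870=5.166; a1+a2=2.022 < 5.166 ≤ a1+…+a3=7.506 → R3 fires; R=1 M=12 B=13
Draw 11: a1=0.648, a2=1.547, a3=5.941, a4=0.364, a0=8.500; τ=−ln(0.4680)/8.500=0.089 → t=0.997 > T=0.97: stop.
Read off B at T=0.97: 13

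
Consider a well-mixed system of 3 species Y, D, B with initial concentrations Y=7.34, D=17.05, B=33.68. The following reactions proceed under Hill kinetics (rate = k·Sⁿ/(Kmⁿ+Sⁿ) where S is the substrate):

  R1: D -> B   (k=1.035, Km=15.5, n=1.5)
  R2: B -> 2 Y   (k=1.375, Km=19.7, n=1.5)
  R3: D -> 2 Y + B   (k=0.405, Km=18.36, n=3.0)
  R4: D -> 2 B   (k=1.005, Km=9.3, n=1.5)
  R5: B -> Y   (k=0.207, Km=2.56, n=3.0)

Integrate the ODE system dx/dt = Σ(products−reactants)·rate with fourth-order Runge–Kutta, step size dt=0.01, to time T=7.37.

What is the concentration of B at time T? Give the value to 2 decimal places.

RK4 with dt=0.01: 737 steps to T=7.37. Trajectory (selected grid times):
t=0.00: Y=7.34 D=17.05 B=33.68
t=0.82: Y=9.35 D=15.89 B=34.47
t=1.64: Y=11.35 D=14.79 B=35.17
t=2.46: Y=13.33 D=13.74 B=35.78
t=3.28: Y=15.28 D=12.76 B=36.31
t=4.09: Y=17.20 D=11.85 B=36.75
t=4.91: Y=19.12 D=10.98 B=37.11
t=5.73: Y=21.03 D=10.17 B=37.39
t=6.55: Y=22.92 D=9.41 B=37.59
t=7.37: Y=24.79 D=8.71 B=37.71
Read off B at T=7.37: 37.71

B at T = 37.71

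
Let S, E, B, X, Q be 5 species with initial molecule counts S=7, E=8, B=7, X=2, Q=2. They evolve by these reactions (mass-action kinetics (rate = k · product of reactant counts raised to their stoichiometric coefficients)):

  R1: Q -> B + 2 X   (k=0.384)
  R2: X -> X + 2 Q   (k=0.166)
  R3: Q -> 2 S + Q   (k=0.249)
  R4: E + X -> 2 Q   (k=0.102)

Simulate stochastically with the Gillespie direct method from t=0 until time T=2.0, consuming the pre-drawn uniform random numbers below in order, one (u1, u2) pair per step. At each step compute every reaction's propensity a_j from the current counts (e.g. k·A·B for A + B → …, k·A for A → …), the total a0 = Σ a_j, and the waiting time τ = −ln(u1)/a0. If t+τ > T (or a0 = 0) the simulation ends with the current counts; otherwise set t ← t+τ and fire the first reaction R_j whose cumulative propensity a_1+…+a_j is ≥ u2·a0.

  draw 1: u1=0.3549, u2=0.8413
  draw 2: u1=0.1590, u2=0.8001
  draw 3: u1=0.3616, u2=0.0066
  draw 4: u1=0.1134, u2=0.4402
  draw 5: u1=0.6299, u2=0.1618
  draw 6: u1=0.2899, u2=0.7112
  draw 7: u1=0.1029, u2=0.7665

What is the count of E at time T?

t=0.000: S=7 E=8 B=7 X=2 Q=2
Draw 1: a1=0.768, a2=0.332, a3=0.498, a4=1.632, a0=3.230; τ=−ln(0.3549)/3.230=0.321 → t=0.321; u2·a0=0.8413·3.230=2.717; a1+…+a3=1.598 < 2.717 ≤ a1+…+a4=3.230 → R4 fires; S=7 E=7 B=7 X=1 Q=4
Draw 2: a1=1.536, a2=0.166, a3=0.996, a4=0.714, a0=3.412; τ=−ln(0.1590)/3.412=0.539 → t=0.860; u2·a0=0.8001·3.412=2.730; a1+…+a3=2.698 < 2.730 ≤ a1+…+a4=3.412 → R4 fires; S=7 E=6 B=7 X=0 Q=6
Draw 3: a1=2.304, a2=0.000, a3=1.494, a4=0.000, a0=3.798; τ=−ln(0.3616)/3.798=0.268 → t=1.127; u2·a0=0.0066·3.798=0.025 ≤ a1=2.304 → R1 fires; S=7 E=6 B=8 X=2 Q=5
Draw 4: a1=1.920, a2=0.332, a3=1.245, a4=1.224, a0=4.721; τ=−ln(0.1134)/4.721=0.461 → t=1.589; u2·a0=0.4402·4.721=2.078; a1=1.920 < 2.078 ≤ a1+a2=2.252 → R2 fires; S=7 E=6 B=8 X=2 Q=7
Draw 5: a1=2.688, a2=0.332, a3=1.743, a4=1.224, a0=5.987; τ=−ln(0.6299)/5.987=0.077 → t=1.666; u2·a0=0.1618·5.987=0.969 ≤ a1=2.688 → R1 fires; S=7 E=6 B=9 X=4 Q=6
Draw 6: a1=2.304, a2=0.664, a3=1.494, a4=2.448, a0=6.910; τ=−ln(0.2899)/6.910=0.179 → t=1.845; u2·a0=0.7112·6.910=4.914; a1+…+a3=4.462 < 4.914 ≤ a1+…+a4=6.910 → R4 fires; S=7 E=5 B=9 X=3 Q=8
Draw 7: a1=3.072, a2=0.498, a3=1.992, a4=1.530, a0=7.092; τ=−ln(0.1029)/7.092=0.321 → t=2.166 > T=2.0: stop.
Read off E at T=2.0: 5

E at T = 5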